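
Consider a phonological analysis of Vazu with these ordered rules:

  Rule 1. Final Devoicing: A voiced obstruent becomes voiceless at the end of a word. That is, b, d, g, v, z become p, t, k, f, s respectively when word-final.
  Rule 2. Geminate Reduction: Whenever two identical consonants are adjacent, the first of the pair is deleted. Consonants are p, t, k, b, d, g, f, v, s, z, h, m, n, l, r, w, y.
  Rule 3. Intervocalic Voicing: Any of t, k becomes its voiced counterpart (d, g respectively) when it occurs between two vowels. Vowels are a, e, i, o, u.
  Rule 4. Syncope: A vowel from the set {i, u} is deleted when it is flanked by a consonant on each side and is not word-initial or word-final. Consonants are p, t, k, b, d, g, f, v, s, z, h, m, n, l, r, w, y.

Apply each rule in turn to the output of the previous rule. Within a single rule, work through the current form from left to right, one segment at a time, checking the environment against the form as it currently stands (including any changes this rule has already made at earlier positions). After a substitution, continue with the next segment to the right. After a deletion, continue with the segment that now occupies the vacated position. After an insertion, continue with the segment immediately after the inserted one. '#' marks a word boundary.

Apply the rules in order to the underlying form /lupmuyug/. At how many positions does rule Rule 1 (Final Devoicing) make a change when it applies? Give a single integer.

1

Rule 1 Final Devoicing: [lupmuyug] → [lupmuyuk]
Rule 2 Geminate Reduction: no change — [lupmuyuk]
Rule 3 Intervocalic Voicing: no change — [lupmuyuk]
Rule 4 Syncope: [lupmuyuk] → [lpmyk]
Rule Rule 1 changed 1 position(s).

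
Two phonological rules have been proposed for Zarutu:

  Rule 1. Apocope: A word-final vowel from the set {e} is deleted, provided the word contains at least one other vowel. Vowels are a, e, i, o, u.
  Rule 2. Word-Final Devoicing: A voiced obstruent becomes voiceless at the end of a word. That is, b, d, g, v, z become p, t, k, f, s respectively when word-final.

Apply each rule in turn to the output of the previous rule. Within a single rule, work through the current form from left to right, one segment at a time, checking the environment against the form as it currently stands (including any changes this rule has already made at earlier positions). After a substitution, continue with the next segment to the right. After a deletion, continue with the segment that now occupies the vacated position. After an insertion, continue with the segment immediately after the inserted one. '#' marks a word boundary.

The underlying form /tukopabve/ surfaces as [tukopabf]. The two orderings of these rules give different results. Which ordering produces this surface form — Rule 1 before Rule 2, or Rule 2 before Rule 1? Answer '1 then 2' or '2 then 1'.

Order 1 then 2:
  1 Apocope: [tukopabve] → [tukopabv]
  2 Word-Final Devoicing: [tukopabv] → [tukopabf]
  result: [tukopabf]
Order 2 then 1:
  2 Word-Final Devoicing: no change — [tukopabve]
  1 Apocope: [tukopabve] → [tukopabv]
  result: [tukopabv]

1 then 2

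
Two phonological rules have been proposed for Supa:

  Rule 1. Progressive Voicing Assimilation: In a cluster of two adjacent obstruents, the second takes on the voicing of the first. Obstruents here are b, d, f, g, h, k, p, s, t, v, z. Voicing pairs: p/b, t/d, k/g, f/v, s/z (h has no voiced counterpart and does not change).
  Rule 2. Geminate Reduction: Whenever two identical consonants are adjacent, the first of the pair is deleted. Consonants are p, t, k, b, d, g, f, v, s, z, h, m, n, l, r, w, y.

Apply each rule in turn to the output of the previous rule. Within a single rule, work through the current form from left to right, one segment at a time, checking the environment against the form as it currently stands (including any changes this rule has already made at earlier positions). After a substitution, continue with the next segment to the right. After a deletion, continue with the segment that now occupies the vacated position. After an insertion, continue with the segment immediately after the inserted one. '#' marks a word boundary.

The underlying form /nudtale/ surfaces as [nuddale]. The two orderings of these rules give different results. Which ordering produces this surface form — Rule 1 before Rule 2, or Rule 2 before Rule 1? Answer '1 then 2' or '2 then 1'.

Order 1 then 2:
  1 Progressive Voicing Assimilation: [nudtale] → [nuddale]
  2 Geminate Reduction: [nuddale] → [nudale]
  result: [nudale]
Order 2 then 1:
  2 Geminate Reduction: no change — [nudtale]
  1 Progressive Voicing Assimilation: [nudtale] → [nuddale]
  result: [nuddale]

2 then 1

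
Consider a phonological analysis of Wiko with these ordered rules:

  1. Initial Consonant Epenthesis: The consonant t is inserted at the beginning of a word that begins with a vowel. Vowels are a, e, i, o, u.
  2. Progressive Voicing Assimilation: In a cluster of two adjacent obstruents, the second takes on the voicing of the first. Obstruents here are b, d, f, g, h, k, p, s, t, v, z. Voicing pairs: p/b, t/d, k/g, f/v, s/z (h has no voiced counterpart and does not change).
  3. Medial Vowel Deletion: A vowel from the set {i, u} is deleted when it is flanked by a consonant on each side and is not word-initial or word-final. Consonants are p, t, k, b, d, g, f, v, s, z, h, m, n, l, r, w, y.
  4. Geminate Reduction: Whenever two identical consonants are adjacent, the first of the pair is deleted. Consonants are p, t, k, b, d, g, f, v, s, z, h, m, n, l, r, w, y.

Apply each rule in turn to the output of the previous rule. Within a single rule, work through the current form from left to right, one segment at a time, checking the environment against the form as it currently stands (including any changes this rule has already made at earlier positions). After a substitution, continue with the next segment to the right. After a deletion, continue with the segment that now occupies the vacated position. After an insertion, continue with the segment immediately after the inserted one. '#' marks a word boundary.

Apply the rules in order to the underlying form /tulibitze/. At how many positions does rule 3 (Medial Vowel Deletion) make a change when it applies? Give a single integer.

1 Initial Consonant Epenthesis: no change — [tulibitze]
2 Progressive Voicing Assimilation: [tulibitze] → [tulibitse]
3 Medial Vowel Deletion: [tulibitse] → [tlbtse]
4 Geminate Reduction: no change — [tlbtse]
Rule 3 changed 3 position(s).

3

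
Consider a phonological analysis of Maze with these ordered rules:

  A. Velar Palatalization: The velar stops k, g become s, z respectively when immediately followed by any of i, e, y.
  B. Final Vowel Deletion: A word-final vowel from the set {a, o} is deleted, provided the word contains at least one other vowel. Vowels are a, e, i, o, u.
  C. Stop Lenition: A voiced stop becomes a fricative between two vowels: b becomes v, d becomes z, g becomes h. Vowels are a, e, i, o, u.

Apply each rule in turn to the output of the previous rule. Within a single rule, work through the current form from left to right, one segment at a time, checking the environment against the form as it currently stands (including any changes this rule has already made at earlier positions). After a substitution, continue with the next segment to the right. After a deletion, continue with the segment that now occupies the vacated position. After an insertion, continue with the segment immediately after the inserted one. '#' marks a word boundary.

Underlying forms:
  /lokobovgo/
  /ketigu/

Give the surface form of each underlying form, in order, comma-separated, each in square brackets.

[lokovovg], [setihu]

/lokobovgo/:
  A Velar Palatalization: no change — [lokobovgo]
  B Final Vowel Deletion: [lokobovgo] → [lokobovg]
  C Stop Lenition: [lokobovg] → [lokovovg]
/ketigu/:
  A Velar Palatalization: [ketigu] → [setigu]
  B Final Vowel Deletion: no change — [setigu]
  C Stop Lenition: [setigu] → [setihu]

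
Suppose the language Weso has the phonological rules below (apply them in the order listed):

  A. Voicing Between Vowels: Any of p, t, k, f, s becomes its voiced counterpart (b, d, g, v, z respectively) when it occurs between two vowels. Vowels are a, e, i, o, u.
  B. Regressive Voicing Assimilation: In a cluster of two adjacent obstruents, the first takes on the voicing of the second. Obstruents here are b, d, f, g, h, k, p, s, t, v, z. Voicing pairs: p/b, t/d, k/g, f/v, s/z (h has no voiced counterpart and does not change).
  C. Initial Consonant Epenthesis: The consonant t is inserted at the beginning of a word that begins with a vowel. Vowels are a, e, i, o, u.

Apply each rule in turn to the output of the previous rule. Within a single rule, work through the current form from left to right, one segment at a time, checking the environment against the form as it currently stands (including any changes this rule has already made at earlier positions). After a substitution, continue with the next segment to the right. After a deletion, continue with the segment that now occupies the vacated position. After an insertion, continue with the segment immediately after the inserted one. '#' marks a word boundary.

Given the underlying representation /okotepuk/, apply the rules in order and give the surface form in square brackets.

[togodebuk]

A Voicing Between Vowels: [okotepuk] → [ogodebuk]
B Regressive Voicing Assimilation: no change — [ogodebuk]
C Initial Consonant Epenthesis: [ogodebuk] → [togodebuk]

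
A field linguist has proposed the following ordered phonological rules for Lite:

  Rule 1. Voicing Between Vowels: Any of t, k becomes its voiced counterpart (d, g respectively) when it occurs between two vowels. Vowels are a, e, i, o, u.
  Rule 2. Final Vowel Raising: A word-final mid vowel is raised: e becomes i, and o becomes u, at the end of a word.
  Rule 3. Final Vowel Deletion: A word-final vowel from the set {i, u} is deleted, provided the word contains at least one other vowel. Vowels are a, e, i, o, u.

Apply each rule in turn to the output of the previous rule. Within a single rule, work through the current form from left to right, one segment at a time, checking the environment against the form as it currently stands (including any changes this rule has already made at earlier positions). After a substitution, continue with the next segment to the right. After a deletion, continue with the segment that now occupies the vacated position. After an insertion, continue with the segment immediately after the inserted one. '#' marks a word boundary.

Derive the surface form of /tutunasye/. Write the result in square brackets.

[tudunasy]

Rule 1 Voicing Between Vowels: [tutunasye] → [tudunasye]
Rule 2 Final Vowel Raising: [tudunasye] → [tudunasyi]
Rule 3 Final Vowel Deletion: [tudunasyi] → [tudunasy]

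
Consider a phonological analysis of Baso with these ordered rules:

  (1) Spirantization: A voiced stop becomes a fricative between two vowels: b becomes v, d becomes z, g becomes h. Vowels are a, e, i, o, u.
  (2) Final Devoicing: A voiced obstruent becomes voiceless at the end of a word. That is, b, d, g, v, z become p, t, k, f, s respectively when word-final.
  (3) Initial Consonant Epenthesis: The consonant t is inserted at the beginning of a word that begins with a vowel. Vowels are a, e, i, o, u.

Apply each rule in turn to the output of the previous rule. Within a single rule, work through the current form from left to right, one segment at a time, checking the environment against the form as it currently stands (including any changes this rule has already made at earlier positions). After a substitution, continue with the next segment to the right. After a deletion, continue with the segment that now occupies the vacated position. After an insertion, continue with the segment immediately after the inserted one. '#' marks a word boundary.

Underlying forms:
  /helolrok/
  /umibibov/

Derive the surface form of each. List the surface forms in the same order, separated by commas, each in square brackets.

[helolrok], [tumivivof]

/helolrok/:
  (1) Spirantization: no change — [helolrok]
  (2) Final Devoicing: no change — [helolrok]
  (3) Initial Consonant Epenthesis: no change — [helolrok]
/umibibov/:
  (1) Spirantization: [umibibov] → [umivivov]
  (2) Final Devoicing: [umivivov] → [umivivof]
  (3) Initial Consonant Epenthesis: [umivivof] → [tumivivof]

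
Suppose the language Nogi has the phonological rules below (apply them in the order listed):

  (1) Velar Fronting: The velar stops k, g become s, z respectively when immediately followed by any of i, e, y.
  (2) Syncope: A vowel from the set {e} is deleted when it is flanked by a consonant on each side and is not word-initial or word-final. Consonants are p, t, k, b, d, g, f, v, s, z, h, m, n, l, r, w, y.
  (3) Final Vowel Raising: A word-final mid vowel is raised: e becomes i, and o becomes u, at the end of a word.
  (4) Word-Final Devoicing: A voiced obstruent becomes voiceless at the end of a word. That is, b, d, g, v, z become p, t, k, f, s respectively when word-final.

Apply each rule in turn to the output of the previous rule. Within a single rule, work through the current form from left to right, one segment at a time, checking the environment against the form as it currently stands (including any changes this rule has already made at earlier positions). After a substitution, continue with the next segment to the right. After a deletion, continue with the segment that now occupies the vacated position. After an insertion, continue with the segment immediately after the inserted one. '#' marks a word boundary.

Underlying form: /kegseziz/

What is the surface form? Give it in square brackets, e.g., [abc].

(1) Velar Fronting: [kegseziz] → [segseziz]
(2) Syncope: [segseziz] → [sgsziz]
(3) Final Vowel Raising: no change — [sgsziz]
(4) Word-Final Devoicing: [sgsziz] → [sgszis]

[sgszis]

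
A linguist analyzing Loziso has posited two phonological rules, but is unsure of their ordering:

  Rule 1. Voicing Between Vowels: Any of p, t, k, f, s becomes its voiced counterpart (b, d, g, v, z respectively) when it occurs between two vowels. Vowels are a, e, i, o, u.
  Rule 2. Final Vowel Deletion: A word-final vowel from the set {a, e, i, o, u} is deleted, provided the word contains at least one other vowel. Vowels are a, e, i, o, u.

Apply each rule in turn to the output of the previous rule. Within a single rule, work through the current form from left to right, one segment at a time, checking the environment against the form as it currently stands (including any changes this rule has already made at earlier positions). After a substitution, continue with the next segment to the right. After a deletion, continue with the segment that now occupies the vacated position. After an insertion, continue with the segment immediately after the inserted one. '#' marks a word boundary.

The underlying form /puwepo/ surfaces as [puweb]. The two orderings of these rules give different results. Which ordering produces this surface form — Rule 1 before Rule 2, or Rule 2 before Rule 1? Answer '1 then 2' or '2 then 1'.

1 then 2

Order 1 then 2:
  1 Voicing Between Vowels: [puwepo] → [puwebo]
  2 Final Vowel Deletion: [puwebo] → [puweb]
  result: [puweb]
Order 2 then 1:
  2 Final Vowel Deletion: [puwepo] → [puwep]
  1 Voicing Between Vowels: no change — [puwep]
  result: [puwep]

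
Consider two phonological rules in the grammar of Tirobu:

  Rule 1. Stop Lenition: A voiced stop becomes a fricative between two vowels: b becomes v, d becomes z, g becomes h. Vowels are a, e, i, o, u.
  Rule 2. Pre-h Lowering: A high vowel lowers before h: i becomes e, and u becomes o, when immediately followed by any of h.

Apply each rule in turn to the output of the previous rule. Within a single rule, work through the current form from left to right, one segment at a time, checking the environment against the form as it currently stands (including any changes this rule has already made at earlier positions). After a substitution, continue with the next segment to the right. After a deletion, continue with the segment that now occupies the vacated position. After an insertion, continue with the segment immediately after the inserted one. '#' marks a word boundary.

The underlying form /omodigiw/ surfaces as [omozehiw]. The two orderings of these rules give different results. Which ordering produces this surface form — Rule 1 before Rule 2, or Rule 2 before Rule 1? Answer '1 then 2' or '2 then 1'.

Order 1 then 2:
  1 Stop Lenition: [omodigiw] → [omozihiw]
  2 Pre-h Lowering: [omozihiw] → [omozehiw]
  result: [omozehiw]
Order 2 then 1:
  2 Pre-h Lowering: no change — [omodigiw]
  1 Stop Lenition: [omodigiw] → [omozihiw]
  result: [omozihiw]

1 then 2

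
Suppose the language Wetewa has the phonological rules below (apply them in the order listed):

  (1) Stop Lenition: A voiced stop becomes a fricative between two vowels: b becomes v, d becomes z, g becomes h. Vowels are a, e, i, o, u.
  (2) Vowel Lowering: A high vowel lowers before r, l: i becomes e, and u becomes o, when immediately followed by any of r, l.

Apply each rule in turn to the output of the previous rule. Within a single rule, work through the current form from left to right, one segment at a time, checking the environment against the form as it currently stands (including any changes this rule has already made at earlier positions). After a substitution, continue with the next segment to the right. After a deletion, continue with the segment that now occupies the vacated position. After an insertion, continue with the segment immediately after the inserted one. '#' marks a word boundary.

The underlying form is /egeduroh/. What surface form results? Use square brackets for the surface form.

[ehezoroh]

(1) Stop Lenition: [egeduroh] → [ehezuroh]
(2) Vowel Lowering: [ehezuroh] → [ehezoroh]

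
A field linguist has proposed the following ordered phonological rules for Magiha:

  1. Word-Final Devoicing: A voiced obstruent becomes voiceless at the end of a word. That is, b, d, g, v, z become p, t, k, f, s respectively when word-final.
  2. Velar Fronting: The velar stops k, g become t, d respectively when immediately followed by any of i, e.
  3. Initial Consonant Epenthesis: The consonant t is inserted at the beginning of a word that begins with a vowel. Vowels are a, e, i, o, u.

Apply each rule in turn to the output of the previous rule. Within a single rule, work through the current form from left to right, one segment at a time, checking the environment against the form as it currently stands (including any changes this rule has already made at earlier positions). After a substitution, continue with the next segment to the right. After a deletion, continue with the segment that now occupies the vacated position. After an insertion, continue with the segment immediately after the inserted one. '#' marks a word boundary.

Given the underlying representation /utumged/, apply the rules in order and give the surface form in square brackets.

1 Word-Final Devoicing: [utumged] → [utumget]
2 Velar Fronting: [utumget] → [utumdet]
3 Initial Consonant Epenthesis: [utumdet] → [tutumdet]

[tutumdet]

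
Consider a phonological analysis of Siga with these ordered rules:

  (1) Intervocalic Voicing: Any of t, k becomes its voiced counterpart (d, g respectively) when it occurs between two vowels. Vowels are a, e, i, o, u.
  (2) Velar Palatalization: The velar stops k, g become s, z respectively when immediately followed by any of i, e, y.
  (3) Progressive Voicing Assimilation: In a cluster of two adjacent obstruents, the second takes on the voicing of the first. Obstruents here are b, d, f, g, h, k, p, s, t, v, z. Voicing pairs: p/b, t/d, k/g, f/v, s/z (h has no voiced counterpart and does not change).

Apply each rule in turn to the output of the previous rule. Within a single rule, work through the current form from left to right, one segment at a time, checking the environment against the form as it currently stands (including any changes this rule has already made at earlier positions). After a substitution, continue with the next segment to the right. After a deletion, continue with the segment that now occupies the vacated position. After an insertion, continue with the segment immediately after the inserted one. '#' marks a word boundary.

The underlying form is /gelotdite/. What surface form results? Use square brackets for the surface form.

[zelottide]

(1) Intervocalic Voicing: [gelotdite] → [gelotdide]
(2) Velar Palatalization: [gelotdide] → [zelotdide]
(3) Progressive Voicing Assimilation: [zelotdide] → [zelottide]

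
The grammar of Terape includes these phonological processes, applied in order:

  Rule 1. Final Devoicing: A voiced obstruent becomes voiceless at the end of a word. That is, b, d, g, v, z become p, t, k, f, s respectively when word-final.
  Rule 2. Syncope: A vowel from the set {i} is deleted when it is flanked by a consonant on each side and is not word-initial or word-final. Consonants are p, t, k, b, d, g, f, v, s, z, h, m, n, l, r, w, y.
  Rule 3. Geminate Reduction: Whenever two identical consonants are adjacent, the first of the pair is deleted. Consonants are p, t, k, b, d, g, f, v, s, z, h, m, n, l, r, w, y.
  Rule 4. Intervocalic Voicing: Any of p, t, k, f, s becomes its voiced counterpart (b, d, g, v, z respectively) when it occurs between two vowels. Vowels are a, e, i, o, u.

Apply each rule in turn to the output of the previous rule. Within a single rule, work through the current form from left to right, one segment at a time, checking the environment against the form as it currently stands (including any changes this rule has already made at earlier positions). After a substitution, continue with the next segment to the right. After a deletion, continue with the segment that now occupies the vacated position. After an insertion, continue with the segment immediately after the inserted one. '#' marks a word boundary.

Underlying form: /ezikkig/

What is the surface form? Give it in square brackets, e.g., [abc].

[ezk]

Rule 1 Final Devoicing: [ezikkig] → [ezikkik]
Rule 2 Syncope: [ezikkik] → [ezkkk]
Rule 3 Geminate Reduction: [ezkkk] → [ezk]
Rule 4 Intervocalic Voicing: no change — [ezk]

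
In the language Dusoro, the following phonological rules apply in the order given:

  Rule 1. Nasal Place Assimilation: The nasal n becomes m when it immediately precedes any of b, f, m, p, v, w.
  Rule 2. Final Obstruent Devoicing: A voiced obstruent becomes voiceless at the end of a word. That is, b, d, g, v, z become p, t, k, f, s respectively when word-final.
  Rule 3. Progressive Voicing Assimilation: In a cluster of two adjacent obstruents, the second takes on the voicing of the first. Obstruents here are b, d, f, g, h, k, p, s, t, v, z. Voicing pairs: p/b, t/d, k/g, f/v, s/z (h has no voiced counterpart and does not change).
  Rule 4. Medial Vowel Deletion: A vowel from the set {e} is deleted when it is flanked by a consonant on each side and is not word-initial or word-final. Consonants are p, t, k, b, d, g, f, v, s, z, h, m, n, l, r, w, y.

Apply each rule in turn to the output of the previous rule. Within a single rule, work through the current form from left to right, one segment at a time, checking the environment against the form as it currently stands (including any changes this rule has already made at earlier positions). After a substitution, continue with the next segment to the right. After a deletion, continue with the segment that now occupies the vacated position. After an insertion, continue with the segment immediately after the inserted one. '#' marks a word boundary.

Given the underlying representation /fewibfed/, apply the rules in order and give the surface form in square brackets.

Rule 1 Nasal Place Assimilation: no change — [fewibfed]
Rule 2 Final Obstruent Devoicing: [fewibfed] → [fewibfet]
Rule 3 Progressive Voicing Assimilation: [fewibfet] → [fewibvet]
Rule 4 Medial Vowel Deletion: [fewibvet] → [fwibvt]

[fwibvt]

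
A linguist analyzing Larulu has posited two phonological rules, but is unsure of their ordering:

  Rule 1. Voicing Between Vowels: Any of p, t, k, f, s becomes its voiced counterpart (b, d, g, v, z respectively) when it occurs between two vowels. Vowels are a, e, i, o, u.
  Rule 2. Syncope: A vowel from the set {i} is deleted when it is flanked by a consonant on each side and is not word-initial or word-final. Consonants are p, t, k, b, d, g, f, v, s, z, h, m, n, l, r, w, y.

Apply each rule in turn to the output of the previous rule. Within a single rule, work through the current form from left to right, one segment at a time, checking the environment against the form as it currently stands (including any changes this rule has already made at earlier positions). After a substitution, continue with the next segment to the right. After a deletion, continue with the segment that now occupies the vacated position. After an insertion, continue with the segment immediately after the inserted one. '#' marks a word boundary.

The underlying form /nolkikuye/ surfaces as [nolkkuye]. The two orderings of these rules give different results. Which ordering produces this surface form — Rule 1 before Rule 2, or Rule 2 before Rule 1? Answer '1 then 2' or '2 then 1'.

Order 1 then 2:
  1 Voicing Between Vowels: [nolkikuye] → [nolkiguye]
  2 Syncope: [nolkiguye] → [nolkguye]
  result: [nolkguye]
Order 2 then 1:
  2 Syncope: [nolkikuye] → [nolkkuye]
  1 Voicing Between Vowels: no change — [nolkkuye]
  result: [nolkkuye]

2 then 1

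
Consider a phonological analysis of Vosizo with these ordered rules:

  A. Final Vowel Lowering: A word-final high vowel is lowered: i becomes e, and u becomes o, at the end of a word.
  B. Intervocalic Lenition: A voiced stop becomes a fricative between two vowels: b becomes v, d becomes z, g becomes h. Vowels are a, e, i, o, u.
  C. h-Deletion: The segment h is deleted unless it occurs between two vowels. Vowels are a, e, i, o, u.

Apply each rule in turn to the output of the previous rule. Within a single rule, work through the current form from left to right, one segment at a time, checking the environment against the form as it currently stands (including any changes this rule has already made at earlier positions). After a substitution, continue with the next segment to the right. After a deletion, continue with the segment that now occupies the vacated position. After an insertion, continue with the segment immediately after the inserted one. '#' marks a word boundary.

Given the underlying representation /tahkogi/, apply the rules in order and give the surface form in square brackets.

[takohe]

A Final Vowel Lowering: [tahkogi] → [tahkoge]
B Intervocalic Lenition: [tahkoge] → [tahkohe]
C h-Deletion: [tahkohe] → [takohe]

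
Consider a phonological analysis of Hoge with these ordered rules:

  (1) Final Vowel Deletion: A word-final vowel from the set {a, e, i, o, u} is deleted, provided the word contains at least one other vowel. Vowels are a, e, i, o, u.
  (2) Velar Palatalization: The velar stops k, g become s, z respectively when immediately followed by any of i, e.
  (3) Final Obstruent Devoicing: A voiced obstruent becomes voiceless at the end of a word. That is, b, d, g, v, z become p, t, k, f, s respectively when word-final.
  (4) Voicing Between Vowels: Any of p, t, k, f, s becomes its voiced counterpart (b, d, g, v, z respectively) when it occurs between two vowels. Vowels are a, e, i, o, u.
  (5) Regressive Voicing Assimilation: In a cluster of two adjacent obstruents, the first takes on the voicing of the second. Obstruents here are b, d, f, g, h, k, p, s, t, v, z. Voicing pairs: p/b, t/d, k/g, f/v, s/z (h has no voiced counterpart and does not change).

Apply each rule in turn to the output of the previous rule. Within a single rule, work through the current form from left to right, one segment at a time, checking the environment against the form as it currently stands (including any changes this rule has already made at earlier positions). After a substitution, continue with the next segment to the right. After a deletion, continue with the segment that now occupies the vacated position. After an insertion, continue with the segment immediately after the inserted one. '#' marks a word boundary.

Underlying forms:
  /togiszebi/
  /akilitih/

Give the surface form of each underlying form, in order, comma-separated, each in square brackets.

/togiszebi/:
  (1) Final Vowel Deletion: [togiszebi] → [togiszeb]
  (2) Velar Palatalization: [togiszeb] → [toziszeb]
  (3) Final Obstruent Devoicing: [toziszeb] → [toziszep]
  (4) Voicing Between Vowels: no change — [toziszep]
  (5) Regressive Voicing Assimilation: [toziszep] → [tozizzep]
/akilitih/:
  (1) Final Vowel Deletion: no change — [akilitih]
  (2) Velar Palatalization: [akilitih] → [asilitih]
  (3) Final Obstruent Devoicing: no change — [asilitih]
  (4) Voicing Between Vowels: [asilitih] → [azilidih]
  (5) Regressive Voicing Assimilation: no change — [azilidih]

[tozizzep], [azilidih]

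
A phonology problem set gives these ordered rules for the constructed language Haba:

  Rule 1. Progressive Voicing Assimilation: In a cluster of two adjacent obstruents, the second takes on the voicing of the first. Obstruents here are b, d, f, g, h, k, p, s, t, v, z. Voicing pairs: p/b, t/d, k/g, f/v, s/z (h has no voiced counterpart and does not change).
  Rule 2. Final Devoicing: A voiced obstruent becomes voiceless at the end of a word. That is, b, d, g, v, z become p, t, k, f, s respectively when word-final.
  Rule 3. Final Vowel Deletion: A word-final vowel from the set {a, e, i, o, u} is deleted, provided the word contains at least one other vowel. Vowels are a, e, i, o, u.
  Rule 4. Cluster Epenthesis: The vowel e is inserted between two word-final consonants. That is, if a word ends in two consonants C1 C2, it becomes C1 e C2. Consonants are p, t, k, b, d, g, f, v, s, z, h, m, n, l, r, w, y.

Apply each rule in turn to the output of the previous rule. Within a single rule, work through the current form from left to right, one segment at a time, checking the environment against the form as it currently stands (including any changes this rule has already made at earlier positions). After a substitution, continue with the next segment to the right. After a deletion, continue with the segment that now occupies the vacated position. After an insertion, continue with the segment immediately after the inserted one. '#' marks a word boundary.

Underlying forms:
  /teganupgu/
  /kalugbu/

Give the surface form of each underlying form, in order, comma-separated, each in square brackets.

[teganupek], [kalugeb]

/teganupgu/:
  Rule 1 Progressive Voicing Assimilation: [teganupgu] → [teganupku]
  Rule 2 Final Devoicing: no change — [teganupku]
  Rule 3 Final Vowel Deletion: [teganupku] → [teganupk]
  Rule 4 Cluster Epenthesis: [teganupk] → [teganupek]
/kalugbu/:
  Rule 1 Progressive Voicing Assimilation: no change — [kalugbu]
  Rule 2 Final Devoicing: no change — [kalugbu]
  Rule 3 Final Vowel Deletion: [kalugbu] → [kalugb]
  Rule 4 Cluster Epenthesis: [kalugb] → [kalugeb]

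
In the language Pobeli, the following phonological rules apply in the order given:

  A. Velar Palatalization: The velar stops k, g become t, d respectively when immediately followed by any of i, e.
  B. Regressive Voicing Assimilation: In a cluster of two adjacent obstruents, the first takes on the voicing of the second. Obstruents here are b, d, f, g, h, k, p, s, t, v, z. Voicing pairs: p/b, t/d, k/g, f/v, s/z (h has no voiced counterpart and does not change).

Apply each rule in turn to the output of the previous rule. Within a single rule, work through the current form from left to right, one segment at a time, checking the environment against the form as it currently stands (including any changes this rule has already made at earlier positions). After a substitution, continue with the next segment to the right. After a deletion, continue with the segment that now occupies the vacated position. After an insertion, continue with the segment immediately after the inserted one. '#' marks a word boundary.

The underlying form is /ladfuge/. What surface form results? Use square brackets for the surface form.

A Velar Palatalization: [ladfuge] → [ladfude]
B Regressive Voicing Assimilation: [ladfude] → [latfude]

[latfude]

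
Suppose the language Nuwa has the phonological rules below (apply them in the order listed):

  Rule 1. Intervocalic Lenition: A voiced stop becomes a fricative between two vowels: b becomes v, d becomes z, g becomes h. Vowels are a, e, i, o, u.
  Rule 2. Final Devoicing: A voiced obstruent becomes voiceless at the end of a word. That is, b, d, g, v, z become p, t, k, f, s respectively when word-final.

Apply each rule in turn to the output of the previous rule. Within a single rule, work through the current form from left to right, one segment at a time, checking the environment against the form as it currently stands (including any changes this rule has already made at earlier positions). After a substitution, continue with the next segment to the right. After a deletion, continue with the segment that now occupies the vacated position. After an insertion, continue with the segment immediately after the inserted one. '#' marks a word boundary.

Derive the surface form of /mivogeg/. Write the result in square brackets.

[mivohek]

Rule 1 Intervocalic Lenition: [mivogeg] → [mivoheg]
Rule 2 Final Devoicing: [mivoheg] → [mivohek]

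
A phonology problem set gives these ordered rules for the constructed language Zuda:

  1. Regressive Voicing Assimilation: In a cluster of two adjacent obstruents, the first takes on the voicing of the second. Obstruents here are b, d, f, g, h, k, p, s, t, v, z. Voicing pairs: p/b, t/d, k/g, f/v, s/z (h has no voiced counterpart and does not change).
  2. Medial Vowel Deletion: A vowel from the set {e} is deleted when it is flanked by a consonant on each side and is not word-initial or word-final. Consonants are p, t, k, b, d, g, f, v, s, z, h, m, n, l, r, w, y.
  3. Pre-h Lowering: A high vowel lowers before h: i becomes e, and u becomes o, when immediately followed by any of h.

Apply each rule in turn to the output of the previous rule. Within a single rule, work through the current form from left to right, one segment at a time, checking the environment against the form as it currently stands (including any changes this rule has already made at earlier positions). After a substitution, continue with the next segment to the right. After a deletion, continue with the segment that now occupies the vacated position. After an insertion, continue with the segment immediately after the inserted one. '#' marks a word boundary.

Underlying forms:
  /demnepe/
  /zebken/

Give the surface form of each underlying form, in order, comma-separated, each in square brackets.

[dmnpe], [zpkn]

/demnepe/:
  1 Regressive Voicing Assimilation: no change — [demnepe]
  2 Medial Vowel Deletion: [demnepe] → [dmnpe]
  3 Pre-h Lowering: no change — [dmnpe]
/zebken/:
  1 Regressive Voicing Assimilation: [zebken] → [zepken]
  2 Medial Vowel Deletion: [zepken] → [zpkn]
  3 Pre-h Lowering: no change — [zpkn]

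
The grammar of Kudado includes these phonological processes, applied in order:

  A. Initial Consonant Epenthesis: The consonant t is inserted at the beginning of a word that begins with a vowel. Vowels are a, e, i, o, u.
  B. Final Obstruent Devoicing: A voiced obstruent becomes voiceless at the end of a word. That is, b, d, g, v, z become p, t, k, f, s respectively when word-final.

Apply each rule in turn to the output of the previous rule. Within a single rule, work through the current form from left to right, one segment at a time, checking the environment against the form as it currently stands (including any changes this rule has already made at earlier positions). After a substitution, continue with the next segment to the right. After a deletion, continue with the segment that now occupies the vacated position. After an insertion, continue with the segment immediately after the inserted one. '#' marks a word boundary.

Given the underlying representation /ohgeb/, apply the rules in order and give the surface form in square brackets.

[tohgep]

A Initial Consonant Epenthesis: [ohgeb] → [tohgeb]
B Final Obstruent Devoicing: [tohgeb] → [tohgep]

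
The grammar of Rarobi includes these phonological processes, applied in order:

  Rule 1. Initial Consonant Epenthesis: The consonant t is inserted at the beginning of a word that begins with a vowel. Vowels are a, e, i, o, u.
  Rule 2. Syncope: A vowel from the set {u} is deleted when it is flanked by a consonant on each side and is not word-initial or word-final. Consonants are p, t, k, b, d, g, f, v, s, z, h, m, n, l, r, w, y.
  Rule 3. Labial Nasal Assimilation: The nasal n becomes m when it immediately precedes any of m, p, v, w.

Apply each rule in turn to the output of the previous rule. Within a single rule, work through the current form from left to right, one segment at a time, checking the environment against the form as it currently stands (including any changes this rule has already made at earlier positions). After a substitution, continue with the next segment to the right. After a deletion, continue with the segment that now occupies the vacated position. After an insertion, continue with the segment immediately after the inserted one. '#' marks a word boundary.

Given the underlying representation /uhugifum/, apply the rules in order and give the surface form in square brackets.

[thgifm]

Rule 1 Initial Consonant Epenthesis: [uhugifum] → [tuhugifum]
Rule 2 Syncope: [tuhugifum] → [thgifm]
Rule 3 Labial Nasal Assimilation: no change — [thgifm]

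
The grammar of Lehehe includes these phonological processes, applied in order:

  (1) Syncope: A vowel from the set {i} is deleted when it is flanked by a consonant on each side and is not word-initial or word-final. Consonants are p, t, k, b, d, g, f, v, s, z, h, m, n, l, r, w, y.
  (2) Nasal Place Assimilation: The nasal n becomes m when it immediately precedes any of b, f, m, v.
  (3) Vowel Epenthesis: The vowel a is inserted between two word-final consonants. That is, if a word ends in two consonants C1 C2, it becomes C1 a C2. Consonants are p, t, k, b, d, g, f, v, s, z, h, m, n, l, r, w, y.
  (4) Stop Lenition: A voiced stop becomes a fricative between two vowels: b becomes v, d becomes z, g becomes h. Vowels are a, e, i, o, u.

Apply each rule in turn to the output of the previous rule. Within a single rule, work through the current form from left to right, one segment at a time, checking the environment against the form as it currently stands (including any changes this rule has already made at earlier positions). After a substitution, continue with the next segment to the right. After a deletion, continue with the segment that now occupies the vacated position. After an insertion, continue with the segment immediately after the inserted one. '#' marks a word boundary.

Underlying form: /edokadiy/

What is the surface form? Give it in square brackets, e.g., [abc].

[ezokazay]

(1) Syncope: [edokadiy] → [edokady]
(2) Nasal Place Assimilation: no change — [edokady]
(3) Vowel Epenthesis: [edokady] → [edokaday]
(4) Stop Lenition: [edokaday] → [ezokazay]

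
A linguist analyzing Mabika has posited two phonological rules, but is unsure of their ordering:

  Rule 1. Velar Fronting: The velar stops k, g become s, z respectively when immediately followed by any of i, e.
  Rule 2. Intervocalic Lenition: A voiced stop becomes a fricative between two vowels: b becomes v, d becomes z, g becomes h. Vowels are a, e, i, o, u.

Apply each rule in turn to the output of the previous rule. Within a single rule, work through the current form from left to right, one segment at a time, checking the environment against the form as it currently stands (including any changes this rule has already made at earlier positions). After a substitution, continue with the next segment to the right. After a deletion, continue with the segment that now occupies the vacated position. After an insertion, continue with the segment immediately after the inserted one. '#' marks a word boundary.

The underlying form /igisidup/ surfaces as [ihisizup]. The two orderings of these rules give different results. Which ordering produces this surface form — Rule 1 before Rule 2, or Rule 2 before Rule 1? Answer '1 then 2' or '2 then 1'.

Order 1 then 2:
  1 Velar Fronting: [igisidup] → [izisidup]
  2 Intervocalic Lenition: [izisidup] → [izisizup]
  result: [izisizup]
Order 2 then 1:
  2 Intervocalic Lenition: [igisidup] → [ihisizup]
  1 Velar Fronting: no change — [ihisizup]
  result: [ihisizup]

2 then 1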